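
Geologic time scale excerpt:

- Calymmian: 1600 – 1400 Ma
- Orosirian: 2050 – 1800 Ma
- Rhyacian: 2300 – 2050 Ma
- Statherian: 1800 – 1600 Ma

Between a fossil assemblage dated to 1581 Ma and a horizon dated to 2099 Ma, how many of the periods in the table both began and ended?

2

2099 Ma sits inside the Rhyacian (2300–2050) and 1581 Ma inside the Calymmian (1600–1400); neither of those is wholly between the two dates.
The listed periods lying completely between them are Orosirian, Statherian — 2 in all.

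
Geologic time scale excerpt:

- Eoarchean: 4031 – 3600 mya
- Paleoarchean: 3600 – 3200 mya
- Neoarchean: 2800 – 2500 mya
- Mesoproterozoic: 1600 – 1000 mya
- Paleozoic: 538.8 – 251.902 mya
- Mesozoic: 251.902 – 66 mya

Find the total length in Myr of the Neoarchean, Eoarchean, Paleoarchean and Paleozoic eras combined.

Duration is start − end for each: (2800 − 2500) + (4031 − 3600) + (3600 − 3200) + (538.8 − 251.902).
That is 300 + 431 + 400 + 286.898, which totals 1417.898 million years.

1417.898 million years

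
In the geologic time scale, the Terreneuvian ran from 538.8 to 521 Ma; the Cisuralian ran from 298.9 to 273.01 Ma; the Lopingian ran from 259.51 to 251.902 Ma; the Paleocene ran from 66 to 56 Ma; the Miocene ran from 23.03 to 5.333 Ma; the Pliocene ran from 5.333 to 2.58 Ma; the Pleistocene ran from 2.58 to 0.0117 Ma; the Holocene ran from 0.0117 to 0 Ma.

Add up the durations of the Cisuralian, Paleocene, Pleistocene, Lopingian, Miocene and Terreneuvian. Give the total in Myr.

81.5633 million years

Each duration: Cisuralian = 25.89; Paleocene = 10; Pleistocene = 2.5683; Lopingian = 7.608; Miocene = 17.697; Terreneuvian = 17.8.
Sum: 25.89 + 10 + 2.5683 + 7.608 + 17.697 + 17.8 = 81.5633 Myr.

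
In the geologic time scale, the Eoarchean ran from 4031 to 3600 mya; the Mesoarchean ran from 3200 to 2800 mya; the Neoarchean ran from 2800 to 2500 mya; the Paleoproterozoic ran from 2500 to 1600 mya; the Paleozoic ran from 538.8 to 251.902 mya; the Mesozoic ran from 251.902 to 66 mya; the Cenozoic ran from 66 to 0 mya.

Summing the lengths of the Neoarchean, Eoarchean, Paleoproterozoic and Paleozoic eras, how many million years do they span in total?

1917.898 million years

Duration is start − end for each: (2800 − 2500) + (4031 − 3600) + (2500 − 1600) + (538.8 − 251.902).
That is 300 + 431 + 900 + 286.898, which totals 1917.898 million years.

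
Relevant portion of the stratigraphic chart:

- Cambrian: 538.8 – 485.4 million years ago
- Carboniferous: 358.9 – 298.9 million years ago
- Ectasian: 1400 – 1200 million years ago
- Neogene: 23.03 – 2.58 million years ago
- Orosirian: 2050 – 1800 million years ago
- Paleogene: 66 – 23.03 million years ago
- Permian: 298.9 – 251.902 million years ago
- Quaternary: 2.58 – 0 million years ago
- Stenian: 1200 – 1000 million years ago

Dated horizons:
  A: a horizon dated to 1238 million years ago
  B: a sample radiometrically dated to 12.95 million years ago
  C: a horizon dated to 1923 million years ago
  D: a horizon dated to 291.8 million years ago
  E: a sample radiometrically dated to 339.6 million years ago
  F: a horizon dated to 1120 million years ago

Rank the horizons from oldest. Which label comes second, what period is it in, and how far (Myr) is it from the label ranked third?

A, in the Ectasian; 118 million years to F

Sorted oldest-first by Ma: C (1923), A (1238), F (1120), E (339.6), D (291.8), B (12.95).
The second oldest is A at 1238 Ma, which lies in 1400–1200 Ma: the Ectasian.
The third oldest is F at 1120 Ma; separation = |1238 − 1120| = 118 Myr.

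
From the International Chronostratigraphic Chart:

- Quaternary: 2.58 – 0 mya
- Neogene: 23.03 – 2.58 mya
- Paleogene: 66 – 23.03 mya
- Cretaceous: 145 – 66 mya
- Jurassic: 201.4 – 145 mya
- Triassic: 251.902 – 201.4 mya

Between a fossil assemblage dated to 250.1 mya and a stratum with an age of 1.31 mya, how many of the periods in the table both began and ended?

The older date is 250.1 Ma and the younger is 1.31 Ma.
Periods with start < 250.1 and end > 1.31 Ma: Jurassic (201.4–145), Cretaceous (145–66), Paleogene (66–23.03), Neogene (23.03–2.58).
That is 4 complete periods.

4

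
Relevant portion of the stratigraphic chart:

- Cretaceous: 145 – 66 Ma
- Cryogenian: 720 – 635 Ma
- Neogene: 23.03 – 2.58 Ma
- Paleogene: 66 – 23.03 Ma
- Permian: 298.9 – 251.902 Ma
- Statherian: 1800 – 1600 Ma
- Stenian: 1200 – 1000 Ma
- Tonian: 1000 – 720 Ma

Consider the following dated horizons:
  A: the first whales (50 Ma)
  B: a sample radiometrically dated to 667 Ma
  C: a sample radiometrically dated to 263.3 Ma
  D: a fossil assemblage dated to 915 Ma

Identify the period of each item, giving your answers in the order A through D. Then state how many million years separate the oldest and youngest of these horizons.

A — Paleogene; B — Cryogenian; C — Permian; D — Tonian; span 865 million years

A: 50 Ma lies in 66–23.03 Ma, so Paleogene.
B: 667 Ma lies in 720–635 Ma, so Cryogenian.
C: 263.3 Ma lies in 298.9–251.902 Ma, so Permian.
D: 915 Ma lies in 1000–720 Ma, so Tonian.
Oldest = 915 Ma, youngest = 50 Ma → span 865 Myr.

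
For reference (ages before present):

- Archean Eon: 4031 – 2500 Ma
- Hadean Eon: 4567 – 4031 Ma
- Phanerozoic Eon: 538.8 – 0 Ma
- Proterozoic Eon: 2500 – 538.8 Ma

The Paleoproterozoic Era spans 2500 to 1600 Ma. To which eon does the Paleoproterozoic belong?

Proterozoic

The Paleoproterozoic (2500–1600 Ma) lies entirely within 2500–538.8 Ma, the Proterozoic Eon.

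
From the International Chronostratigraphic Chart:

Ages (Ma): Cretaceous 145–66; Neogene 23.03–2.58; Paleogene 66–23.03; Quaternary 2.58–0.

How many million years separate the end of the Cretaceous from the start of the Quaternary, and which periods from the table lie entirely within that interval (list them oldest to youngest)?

63.42 million years; Paleogene, Neogene

The Cretaceous closes at 66 Ma and the Quaternary opens at 2.58 Ma, so the interval is 66 − 2.58 = 63.42 Myr.
A period fits inside if it starts at or after 66 Ma and ends at or before 2.58 Ma; oldest first that gives Paleogene, Neogene.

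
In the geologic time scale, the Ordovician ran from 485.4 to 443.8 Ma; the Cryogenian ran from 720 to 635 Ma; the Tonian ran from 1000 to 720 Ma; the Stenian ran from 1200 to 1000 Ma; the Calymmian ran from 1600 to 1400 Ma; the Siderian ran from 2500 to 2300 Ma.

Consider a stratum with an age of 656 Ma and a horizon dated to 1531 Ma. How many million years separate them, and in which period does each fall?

Elapsed time: 1531 − 656 = 875 Myr.
656 Ma lies within 720–635 Ma: Cryogenian.
1531 Ma lies within 1600–1400 Ma: Calymmian.

875 million years apart; the first in the Cryogenian, the second in the Calymmian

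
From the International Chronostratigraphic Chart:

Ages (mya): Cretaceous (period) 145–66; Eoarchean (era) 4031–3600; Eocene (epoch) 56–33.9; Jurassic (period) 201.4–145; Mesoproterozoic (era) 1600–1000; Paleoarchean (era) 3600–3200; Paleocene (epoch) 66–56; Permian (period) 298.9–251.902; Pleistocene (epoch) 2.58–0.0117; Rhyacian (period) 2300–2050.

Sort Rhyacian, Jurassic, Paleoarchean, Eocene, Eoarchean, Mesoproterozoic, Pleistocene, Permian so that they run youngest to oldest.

Sorting by start age (ascending Ma, since larger Ma = older): Pleistocene began 2.58, Eocene began 56, Jurassic began 201.4, Permian began 298.9, Mesoproterozoic began 1600, Rhyacian began 2300, Paleoarchean began 3600, Eoarchean began 4031.

Pleistocene, Eocene, Jurassic, Permian, Mesoproterozoic, Rhyacian, Paleoarchean, Eoarchean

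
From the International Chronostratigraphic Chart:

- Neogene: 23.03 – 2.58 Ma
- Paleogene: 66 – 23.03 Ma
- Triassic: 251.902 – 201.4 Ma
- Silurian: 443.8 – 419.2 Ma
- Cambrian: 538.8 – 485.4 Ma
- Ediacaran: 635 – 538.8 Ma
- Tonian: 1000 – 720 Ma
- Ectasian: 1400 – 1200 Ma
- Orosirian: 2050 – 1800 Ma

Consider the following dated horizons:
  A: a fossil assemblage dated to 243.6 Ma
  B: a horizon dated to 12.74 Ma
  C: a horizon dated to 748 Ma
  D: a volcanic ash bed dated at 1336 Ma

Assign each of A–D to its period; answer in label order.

Match each age against the start–end ranges in the excerpt: A = 243.6 Ma → Triassic (251.902–201.4); B = 12.74 Ma → Neogene (23.03–2.58); C = 748 Ma → Tonian (1000–720); D = 1336 Ma → Ectasian (1400–1200).

A — Triassic; B — Neogene; C — Tonian; D — Ectasian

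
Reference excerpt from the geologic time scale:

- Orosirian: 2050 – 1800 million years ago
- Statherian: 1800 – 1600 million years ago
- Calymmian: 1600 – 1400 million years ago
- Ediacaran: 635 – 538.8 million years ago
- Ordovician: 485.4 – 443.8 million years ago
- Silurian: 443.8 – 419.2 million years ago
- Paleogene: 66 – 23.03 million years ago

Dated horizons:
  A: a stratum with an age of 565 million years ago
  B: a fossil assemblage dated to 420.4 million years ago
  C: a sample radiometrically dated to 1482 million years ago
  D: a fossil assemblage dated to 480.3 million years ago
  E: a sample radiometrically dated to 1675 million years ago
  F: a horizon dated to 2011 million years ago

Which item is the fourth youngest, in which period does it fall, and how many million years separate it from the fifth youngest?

C, in the Calymmian; 193 million years to E

Smaller Ma means younger, so youngest first: B 420.4 < D 480.3 < A 565 < C 1482 < E 1675 < F 2011.
Counting 4 along gives C (1482 Ma); the excerpt puts that inside the Calymmian, 1600–1400 Ma.
Next in line is E (1675 Ma), and 1675 − 1482 = 193 Myr.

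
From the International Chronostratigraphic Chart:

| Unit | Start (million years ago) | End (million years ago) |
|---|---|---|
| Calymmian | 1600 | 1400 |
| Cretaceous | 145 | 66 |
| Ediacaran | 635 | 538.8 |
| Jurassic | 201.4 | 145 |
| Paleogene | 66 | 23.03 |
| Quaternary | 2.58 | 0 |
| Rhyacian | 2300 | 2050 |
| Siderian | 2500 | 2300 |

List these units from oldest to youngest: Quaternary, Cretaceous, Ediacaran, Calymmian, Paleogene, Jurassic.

Calymmian, Ediacaran, Jurassic, Cretaceous, Paleogene, Quaternary

Sorting by start age (descending Ma, since larger Ma = older): Calymmian began 1600, Ediacaran began 635, Jurassic began 201.4, Cretaceous began 145, Paleogene began 66, Quaternary began 2.58.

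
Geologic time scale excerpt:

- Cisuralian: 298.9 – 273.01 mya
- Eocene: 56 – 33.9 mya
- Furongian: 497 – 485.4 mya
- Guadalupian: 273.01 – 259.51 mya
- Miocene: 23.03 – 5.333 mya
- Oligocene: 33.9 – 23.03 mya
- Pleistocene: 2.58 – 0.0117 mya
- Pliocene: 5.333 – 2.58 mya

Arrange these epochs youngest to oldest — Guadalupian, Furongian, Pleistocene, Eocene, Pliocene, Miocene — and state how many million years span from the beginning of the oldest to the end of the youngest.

Pleistocene, Pliocene, Miocene, Eocene, Guadalupian, Furongian; total span 496.9883 Myr

Start ages (Ma): Furongian 497, Guadalupian 273.01, Eocene 56, Miocene 23.03, Pliocene 5.333, Pleistocene 2.58.
Ordered youngest to oldest: Pleistocene, Pliocene, Miocene, Eocene, Guadalupian, Furongian.
Span = 497 − 0.0117 = 496.9883 Myr.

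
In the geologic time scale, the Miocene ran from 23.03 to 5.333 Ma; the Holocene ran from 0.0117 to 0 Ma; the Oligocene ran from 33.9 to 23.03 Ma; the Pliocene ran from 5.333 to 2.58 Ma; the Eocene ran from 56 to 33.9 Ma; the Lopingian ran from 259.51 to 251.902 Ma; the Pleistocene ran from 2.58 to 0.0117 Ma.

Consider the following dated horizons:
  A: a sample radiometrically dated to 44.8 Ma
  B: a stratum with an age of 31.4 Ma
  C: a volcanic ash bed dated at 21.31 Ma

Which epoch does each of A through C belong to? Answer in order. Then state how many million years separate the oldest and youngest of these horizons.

A: 44.8 Ma lies in 56–33.9 Ma, so Eocene.
B: 31.4 Ma lies in 33.9–23.03 Ma, so Oligocene.
C: 21.31 Ma lies in 23.03–5.333 Ma, so Miocene.
Oldest = 44.8 Ma, youngest = 21.31 Ma → span 23.49 Myr.

A — Eocene; B — Oligocene; C — Miocene; span 23.49 million years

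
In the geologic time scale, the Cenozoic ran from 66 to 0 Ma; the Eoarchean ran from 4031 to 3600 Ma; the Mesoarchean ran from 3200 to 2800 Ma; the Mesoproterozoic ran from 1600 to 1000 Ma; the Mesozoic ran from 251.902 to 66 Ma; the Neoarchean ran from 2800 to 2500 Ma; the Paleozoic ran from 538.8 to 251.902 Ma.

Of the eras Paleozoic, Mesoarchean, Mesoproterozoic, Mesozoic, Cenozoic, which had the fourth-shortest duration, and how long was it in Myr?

Mesoarchean, 400 million years

Durations: Paleozoic 286.898; Mesoarchean 400; Mesoproterozoic 600; Mesozoic 185.902; Cenozoic 66 Myr.
Sorted shortest-first: Cenozoic (66), Mesozoic (185.902), Paleozoic (286.898), Mesoarchean (400), Mesoproterozoic (600).
The fourth shortest is Mesoarchean at 400 Myr.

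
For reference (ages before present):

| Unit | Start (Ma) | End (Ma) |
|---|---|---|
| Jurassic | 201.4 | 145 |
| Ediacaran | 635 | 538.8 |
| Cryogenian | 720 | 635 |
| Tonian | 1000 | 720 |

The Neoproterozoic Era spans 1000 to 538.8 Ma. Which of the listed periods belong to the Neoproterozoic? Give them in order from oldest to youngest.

Periods with both bounds inside 1000–538.8 Ma: Tonian (1000–720), Cryogenian (720–635), Ediacaran (635–538.8).

Tonian, Cryogenian, Ediacaran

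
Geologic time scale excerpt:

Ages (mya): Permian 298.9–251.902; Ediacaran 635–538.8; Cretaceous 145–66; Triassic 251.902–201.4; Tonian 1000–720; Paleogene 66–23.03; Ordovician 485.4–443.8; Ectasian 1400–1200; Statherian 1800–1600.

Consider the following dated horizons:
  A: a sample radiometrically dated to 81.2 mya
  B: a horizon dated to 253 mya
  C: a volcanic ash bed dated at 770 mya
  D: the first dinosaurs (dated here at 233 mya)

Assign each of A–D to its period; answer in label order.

Match each age against the start–end ranges in the excerpt: A = 81.2 Ma → Cretaceous (145–66); B = 253 Ma → Permian (298.9–251.902); C = 770 Ma → Tonian (1000–720); D = 233 Ma → Triassic (251.902–201.4).

A — Cretaceous; B — Permian; C — Tonian; D — Triassic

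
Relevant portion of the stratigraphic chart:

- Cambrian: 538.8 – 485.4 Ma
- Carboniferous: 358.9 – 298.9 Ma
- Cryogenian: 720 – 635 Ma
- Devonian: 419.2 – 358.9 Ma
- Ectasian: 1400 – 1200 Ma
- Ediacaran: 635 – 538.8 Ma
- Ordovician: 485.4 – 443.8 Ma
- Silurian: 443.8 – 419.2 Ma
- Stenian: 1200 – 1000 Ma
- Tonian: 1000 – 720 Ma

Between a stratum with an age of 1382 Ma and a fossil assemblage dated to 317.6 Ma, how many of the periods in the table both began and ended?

1382 Ma sits inside the Ectasian (1400–1200) and 317.6 Ma inside the Carboniferous (358.9–298.9); neither of those is wholly between the two dates.
The listed periods lying completely between them are Stenian, Tonian, Cryogenian, Ediacaran, Cambrian, Ordovician, Silurian, Devonian — 8 in all.

8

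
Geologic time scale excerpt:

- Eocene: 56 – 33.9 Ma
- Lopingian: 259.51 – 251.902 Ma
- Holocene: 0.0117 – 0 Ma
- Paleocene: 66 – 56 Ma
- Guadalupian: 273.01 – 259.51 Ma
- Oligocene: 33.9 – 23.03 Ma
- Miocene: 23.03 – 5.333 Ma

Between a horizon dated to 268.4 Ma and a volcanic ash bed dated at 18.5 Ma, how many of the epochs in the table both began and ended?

4

268.4 Ma sits inside the Guadalupian (273.01–259.51) and 18.5 Ma inside the Miocene (23.03–5.333); neither of those is wholly between the two dates.
The listed epochs lying completely between them are Lopingian, Paleocene, Eocene, Oligocene — 4 in all.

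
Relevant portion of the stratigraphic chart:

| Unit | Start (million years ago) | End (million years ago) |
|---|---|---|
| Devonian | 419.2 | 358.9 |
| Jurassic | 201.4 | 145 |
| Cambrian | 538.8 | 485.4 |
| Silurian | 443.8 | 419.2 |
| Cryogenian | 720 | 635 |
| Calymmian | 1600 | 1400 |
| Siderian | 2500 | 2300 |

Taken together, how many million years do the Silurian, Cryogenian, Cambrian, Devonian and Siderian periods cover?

423.3 million years

Each duration: Silurian = 24.6; Cryogenian = 85; Cambrian = 53.4; Devonian = 60.3; Siderian = 200.
Sum: 24.6 + 85 + 53.4 + 60.3 + 200 = 423.3 Myr.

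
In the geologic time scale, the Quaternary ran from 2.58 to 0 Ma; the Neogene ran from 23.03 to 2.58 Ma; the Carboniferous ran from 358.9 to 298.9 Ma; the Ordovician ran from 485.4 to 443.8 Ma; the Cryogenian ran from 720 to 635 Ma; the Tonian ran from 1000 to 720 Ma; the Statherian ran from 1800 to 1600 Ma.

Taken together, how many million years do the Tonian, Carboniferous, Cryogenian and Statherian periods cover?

625 million years

Duration is start − end for each: (1000 − 720) + (358.9 − 298.9) + (720 − 635) + (1800 − 1600).
That is 280 + 60 + 85 + 200, which totals 625 million years.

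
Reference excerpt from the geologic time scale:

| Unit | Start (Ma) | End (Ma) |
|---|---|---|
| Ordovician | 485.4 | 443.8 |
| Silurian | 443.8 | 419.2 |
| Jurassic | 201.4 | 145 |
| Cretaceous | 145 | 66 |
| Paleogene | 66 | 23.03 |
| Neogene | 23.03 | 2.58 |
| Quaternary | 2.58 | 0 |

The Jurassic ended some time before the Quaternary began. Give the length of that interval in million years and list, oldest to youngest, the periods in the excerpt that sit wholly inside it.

End of Jurassic = 145 Ma; start of Quaternary = 2.58 Ma.
Gap = 145 − 2.58 = 142.42 Myr.
Periods wholly inside 145–2.58 Ma: Cretaceous (145–66), Paleogene (66–23.03), Neogene (23.03–2.58).

142.42 million years; Cretaceous, Paleogene, Neogene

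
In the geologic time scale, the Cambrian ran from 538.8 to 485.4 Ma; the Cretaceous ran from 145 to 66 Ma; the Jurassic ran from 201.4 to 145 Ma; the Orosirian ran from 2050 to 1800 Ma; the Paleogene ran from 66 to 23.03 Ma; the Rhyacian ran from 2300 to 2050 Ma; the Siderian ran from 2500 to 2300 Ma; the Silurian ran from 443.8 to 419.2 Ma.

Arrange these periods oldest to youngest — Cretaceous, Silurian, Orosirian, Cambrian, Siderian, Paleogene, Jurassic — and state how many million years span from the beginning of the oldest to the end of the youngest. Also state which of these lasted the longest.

Siderian → Orosirian → Cambrian → Silurian → Jurassic → Cretaceous → Paleogene; total span 2476.97 Myr; longest is Orosirian

Start ages (Ma): Siderian 2500, Orosirian 2050, Cambrian 538.8, Silurian 443.8, Jurassic 201.4, Cretaceous 145, Paleogene 66.
Ordered oldest to youngest: Siderian, Orosirian, Cambrian, Silurian, Jurassic, Cretaceous, Paleogene.
Span = 2500 − 23.03 = 2476.97 Myr.
Durations: Cambrian 53.4, Orosirian 250, Cretaceous 79, Jurassic 56.4, Silurian 24.6, Siderian 200, Paleogene 42.97 → longest is Orosirian (250 Myr).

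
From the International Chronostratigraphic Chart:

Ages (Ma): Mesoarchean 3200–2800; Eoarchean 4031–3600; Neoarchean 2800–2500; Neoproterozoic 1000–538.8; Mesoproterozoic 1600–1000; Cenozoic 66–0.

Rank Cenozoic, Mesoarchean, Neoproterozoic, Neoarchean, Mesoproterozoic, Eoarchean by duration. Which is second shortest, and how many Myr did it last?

Neoarchean, 300 million years

Start − end for each: Cenozoic 66 − 0 = 66; Mesoarchean 3200 − 2800 = 400; Neoproterozoic 1000 − 538.8 = 461.2; Neoarchean 2800 − 2500 = 300; Mesoproterozoic 1600 − 1000 = 600; Eoarchean 4031 − 3600 = 431.
Ranking these from shortest: Cenozoic < Neoarchean < Mesoarchean < Eoarchean < Neoproterozoic < Mesoproterozoic.
Position 2 in that ranking is Neoarchean, which lasted 300 Myr.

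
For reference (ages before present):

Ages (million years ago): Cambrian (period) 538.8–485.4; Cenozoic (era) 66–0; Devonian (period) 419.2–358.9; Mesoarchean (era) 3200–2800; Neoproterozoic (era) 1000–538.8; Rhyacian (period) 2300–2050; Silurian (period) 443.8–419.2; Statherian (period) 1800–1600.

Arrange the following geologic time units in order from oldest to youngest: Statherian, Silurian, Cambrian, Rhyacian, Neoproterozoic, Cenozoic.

Sorting by start age (descending Ma, since larger Ma = older): Rhyacian began 2300, Statherian began 1800, Neoproterozoic began 1000, Cambrian began 538.8, Silurian began 443.8, Cenozoic began 66.

Rhyacian, Statherian, Neoproterozoic, Cambrian, Silurian, Cenozoic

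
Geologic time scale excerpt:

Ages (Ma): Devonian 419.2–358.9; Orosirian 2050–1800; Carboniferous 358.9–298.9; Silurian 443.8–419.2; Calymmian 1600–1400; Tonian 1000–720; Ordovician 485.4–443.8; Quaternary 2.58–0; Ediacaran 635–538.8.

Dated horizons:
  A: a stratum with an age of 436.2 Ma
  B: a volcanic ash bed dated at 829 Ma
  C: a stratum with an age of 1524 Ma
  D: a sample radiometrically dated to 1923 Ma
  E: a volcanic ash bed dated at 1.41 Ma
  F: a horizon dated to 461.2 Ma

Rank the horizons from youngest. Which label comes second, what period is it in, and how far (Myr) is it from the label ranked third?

Smaller Ma means younger, so youngest first: E 1.41 < A 436.2 < F 461.2 < B 829 < C 1524 < D 1923.
Counting 2 along gives A (436.2 Ma); the excerpt puts that inside the Silurian, 443.8–419.2 Ma.
Next in line is F (461.2 Ma), and 461.2 − 436.2 = 25 Myr.

A, in the Silurian; 25 million years to F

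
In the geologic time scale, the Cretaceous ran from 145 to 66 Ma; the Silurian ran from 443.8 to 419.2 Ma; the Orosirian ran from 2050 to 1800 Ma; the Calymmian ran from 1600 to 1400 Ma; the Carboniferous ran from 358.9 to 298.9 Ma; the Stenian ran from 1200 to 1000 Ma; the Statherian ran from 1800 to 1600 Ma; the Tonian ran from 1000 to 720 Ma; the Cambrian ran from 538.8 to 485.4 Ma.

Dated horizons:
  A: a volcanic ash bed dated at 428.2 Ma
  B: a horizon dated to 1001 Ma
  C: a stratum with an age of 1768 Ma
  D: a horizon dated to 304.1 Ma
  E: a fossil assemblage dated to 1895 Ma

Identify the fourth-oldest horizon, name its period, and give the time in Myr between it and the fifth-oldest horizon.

A, in the Silurian; 124.1 million years to D

Larger Ma means older, so oldest first: E 1895 > C 1768 > B 1001 > A 428.2 > D 304.1.
Counting 4 along gives A (428.2 Ma); the excerpt puts that inside the Silurian, 443.8–419.2 Ma.
Next in line is D (304.1 Ma), and 428.2 − 304.1 = 124.1 Myr.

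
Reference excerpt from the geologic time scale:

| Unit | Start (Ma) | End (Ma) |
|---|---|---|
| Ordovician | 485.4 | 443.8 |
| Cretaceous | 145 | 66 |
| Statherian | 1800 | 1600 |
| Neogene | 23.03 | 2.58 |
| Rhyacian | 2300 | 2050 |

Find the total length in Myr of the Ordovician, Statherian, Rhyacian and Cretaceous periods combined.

Duration is start − end for each: (485.4 − 443.8) + (1800 − 1600) + (2300 − 2050) + (145 − 66).
That is 41.6 + 200 + 250 + 79, which totals 570.6 million years.

570.6 million years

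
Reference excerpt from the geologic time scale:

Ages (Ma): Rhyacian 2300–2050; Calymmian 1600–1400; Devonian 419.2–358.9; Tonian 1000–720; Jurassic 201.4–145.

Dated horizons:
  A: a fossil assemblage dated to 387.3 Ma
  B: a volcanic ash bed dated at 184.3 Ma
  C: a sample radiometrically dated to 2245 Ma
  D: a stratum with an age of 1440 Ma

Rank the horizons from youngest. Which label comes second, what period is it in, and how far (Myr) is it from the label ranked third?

Smaller Ma means younger, so youngest first: B 184.3 < A 387.3 < D 1440 < C 2245.
Counting 2 along gives A (387.3 Ma); the excerpt puts that inside the Devonian, 419.2–358.9 Ma.
Next in line is D (1440 Ma), and 1440 − 387.3 = 1052.7 Myr.

A, in the Devonian; 1052.7 million years to D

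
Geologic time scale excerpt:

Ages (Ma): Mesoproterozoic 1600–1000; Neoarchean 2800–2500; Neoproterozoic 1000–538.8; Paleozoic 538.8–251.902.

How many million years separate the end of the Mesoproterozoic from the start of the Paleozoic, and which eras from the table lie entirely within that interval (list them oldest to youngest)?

461.2 million years; Neoproterozoic

The Mesoproterozoic closes at 1000 Ma and the Paleozoic opens at 538.8 Ma, so the interval is 1000 − 538.8 = 461.2 Myr.
An era fits inside if it starts at or after 1000 Ma and ends at or before 538.8 Ma; oldest first that gives Neoproterozoic.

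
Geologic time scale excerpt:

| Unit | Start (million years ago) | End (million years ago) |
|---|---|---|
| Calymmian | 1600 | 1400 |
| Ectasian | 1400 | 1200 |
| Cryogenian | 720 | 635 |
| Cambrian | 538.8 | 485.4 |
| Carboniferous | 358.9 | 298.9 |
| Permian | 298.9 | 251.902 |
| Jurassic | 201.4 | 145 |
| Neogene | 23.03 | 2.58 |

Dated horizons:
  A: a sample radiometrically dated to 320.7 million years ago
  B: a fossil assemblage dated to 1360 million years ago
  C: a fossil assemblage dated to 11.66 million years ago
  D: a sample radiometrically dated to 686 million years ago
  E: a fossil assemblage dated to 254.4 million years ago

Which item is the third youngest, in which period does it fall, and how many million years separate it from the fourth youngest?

A, in the Carboniferous; 365.3 million years to D

Sorted youngest-first by Ma: C (11.66), E (254.4), A (320.7), D (686), B (1360).
The third youngest is A at 320.7 Ma, which lies in 358.9–298.9 Ma: the Carboniferous.
The fourth youngest is D at 686 Ma; separation = |320.7 − 686| = 365.3 Myr.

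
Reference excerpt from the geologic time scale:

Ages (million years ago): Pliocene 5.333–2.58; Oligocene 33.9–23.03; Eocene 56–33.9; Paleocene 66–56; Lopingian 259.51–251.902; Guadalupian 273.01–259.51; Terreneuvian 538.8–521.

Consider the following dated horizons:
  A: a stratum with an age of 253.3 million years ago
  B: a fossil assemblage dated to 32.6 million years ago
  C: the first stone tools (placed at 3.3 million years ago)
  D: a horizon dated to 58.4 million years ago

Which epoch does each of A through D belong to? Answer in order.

A — Lopingian; B — Oligocene; C — Pliocene; D — Paleocene

A: 253.3 Ma lies in 259.51–251.902 Ma, so Lopingian.
B: 32.6 Ma lies in 33.9–23.03 Ma, so Oligocene.
C: 3.3 Ma lies in 5.333–2.58 Ma, so Pliocene.
D: 58.4 Ma lies in 66–56 Ma, so Paleocene.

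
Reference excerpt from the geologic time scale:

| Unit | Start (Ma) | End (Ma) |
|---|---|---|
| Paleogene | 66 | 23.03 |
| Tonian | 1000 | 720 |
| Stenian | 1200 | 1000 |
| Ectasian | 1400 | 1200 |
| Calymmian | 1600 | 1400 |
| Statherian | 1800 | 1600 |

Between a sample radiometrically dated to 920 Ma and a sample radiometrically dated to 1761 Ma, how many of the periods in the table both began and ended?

3

The older date is 1761 Ma and the younger is 920 Ma.
Periods with start < 1761 and end > 920 Ma: Calymmian (1600–1400), Ectasian (1400–1200), Stenian (1200–1000).
That is 3 complete periods.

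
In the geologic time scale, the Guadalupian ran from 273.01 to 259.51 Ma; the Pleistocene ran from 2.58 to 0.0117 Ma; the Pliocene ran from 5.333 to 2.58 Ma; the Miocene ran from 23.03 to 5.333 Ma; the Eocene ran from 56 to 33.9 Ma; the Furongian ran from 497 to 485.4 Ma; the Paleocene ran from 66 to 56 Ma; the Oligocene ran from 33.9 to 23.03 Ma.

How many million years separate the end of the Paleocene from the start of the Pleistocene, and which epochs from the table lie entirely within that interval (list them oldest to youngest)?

The Paleocene closes at 56 Ma and the Pleistocene opens at 2.58 Ma, so the interval is 56 − 2.58 = 53.42 Myr.
An epoch fits inside if it starts at or after 56 Ma and ends at or before 2.58 Ma; oldest first that gives Eocene, Oligocene, Miocene, Pliocene.

53.42 million years; Eocene, Oligocene, Miocene, Pliocene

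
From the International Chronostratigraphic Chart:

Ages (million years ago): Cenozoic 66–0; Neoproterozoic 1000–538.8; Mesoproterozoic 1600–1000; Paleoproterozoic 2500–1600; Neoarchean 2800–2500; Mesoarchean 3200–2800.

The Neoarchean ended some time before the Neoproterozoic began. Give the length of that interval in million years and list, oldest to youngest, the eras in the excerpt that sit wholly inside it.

The Neoarchean closes at 2500 Ma and the Neoproterozoic opens at 1000 Ma, so the interval is 2500 − 1000 = 1500 Myr.
An era fits inside if it starts at or after 2500 Ma and ends at or before 1000 Ma; oldest first that gives Paleoproterozoic, Mesoproterozoic.

1500 million years; Paleoproterozoic, Mesoproterozoic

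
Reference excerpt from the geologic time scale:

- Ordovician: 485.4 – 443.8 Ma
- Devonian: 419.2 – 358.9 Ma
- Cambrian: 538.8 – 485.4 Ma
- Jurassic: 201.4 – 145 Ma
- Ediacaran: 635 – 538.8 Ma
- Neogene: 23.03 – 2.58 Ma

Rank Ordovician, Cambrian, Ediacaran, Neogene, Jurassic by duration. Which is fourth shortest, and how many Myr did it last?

Durations: Ordovician 41.6; Cambrian 53.4; Ediacaran 96.2; Neogene 20.45; Jurassic 56.4 Myr.
Sorted shortest-first: Neogene (20.45), Ordovician (41.6), Cambrian (53.4), Jurassic (56.4), Ediacaran (96.2).
The fourth shortest is Jurassic at 56.4 Myr.

Jurassic, 56.4 million years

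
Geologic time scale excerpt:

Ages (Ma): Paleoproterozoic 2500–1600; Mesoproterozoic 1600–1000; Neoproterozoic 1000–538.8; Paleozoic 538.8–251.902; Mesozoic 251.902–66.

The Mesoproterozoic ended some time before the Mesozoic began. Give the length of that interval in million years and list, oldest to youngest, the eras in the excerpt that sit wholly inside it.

748.098 million years; Neoproterozoic, Paleozoic

End of Mesoproterozoic = 1000 Ma; start of Mesozoic = 251.902 Ma.
Gap = 1000 − 251.902 = 748.098 Myr.
Eras wholly inside 1000–251.902 Ma: Neoproterozoic (1000–538.8), Paleozoic (538.8–251.902).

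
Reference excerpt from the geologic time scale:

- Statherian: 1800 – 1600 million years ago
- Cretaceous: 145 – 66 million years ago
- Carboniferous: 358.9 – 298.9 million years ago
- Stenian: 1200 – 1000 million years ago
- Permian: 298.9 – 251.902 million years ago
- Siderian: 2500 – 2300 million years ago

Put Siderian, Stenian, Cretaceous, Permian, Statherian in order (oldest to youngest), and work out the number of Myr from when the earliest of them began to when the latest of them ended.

Siderian → Statherian → Stenian → Permian → Cretaceous; total span 2434 Myr

From the excerpt: Siderian 2500–2300; Stenian 1200–1000; Cretaceous 145–66; Permian 298.9–251.902; Statherian 1800–1600 (Ma).
Larger Ma is earlier, so the oldest is Siderian and the youngest is Cretaceous; oldest to youngest: Siderian, Statherian, Stenian, Permian, Cretaceous.
Oldest start 2500 minus youngest end 66 gives 2434 Myr overall.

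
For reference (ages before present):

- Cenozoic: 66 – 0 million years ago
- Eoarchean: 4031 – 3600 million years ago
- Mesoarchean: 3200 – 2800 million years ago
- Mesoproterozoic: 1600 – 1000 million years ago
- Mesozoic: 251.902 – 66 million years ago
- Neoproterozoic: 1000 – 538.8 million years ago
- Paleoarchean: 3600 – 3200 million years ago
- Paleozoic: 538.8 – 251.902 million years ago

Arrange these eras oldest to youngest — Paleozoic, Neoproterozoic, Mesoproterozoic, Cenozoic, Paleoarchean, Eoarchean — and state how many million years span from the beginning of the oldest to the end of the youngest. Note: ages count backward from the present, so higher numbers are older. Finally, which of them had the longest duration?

Eoarchean → Paleoarchean → Mesoproterozoic → Neoproterozoic → Paleozoic → Cenozoic; total span 4031 Myr; longest is Mesoproterozoic

From the excerpt: Paleozoic 538.8–251.902; Neoproterozoic 1000–538.8; Mesoproterozoic 1600–1000; Cenozoic 66–0; Paleoarchean 3600–3200; Eoarchean 4031–3600 (Ma).
Larger Ma is earlier, so the oldest is Eoarchean and the youngest is Cenozoic; oldest to youngest: Eoarchean, Paleoarchean, Mesoproterozoic, Neoproterozoic, Paleozoic, Cenozoic.
Oldest start 4031 minus youngest end 0 gives 4031 Myr overall.
Individual lengths (start − end): Paleoarchean 400; Eoarchean 431; Neoproterozoic 461.2; Mesoproterozoic 600; Cenozoic 66; Paleozoic 286.898. The largest is Mesoproterozoic at 600 Myr.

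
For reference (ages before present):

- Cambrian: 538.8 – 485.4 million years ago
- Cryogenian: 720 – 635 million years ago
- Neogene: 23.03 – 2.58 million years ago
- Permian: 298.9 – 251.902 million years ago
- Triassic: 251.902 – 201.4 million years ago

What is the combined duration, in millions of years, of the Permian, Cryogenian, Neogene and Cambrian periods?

205.848 million years

Each duration: Permian = 46.998; Cryogenian = 85; Neogene = 20.45; Cambrian = 53.4.
Sum: 46.998 + 85 + 20.45 + 53.4 = 205.848 Myr.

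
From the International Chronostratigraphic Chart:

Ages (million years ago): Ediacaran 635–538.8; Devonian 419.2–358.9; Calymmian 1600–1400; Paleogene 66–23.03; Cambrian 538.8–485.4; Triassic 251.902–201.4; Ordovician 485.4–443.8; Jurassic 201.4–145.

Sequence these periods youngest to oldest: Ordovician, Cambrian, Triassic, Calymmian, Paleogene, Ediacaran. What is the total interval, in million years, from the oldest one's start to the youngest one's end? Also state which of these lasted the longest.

Paleogene → Triassic → Ordovician → Cambrian → Ediacaran → Calymmian; total span 1576.97 Myr; longest is Calymmian

Start ages (Ma): Calymmian 1600, Ediacaran 635, Cambrian 538.8, Ordovician 485.4, Triassic 251.902, Paleogene 66.
Ordered youngest to oldest: Paleogene, Triassic, Ordovician, Cambrian, Ediacaran, Calymmian.
Span = 1600 − 23.03 = 1576.97 Myr.
Durations: Ediacaran 96.2, Cambrian 53.4, Triassic 50.502, Calymmian 200, Ordovician 41.6, Paleogene 42.97 → longest is Calymmian (200 Myr).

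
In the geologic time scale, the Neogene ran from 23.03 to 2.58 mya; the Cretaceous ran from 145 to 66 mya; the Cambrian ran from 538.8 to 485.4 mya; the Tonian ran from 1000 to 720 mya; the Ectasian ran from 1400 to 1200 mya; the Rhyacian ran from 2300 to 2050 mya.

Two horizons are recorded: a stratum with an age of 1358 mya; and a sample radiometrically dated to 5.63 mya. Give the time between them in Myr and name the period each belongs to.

1352.37 million years apart; the first in the Ectasian, the second in the Neogene

Elapsed time: 1358 − 5.63 = 1352.37 Myr.
1358 Ma lies within 1400–1200 Ma: Ectasian.
5.63 Ma lies within 23.03–2.58 Ma: Neogene.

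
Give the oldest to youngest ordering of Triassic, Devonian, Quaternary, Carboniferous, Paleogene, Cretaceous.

Group by era (each group listed oldest first) — Paleozoic: Devonian, Carboniferous; Mesozoic: Triassic, Cretaceous; Cenozoic: Paleogene, Quaternary. The eras run Paleozoic → Mesozoic → Cenozoic. Concatenating the groups in that era order gives oldest to youngest directly.

Devonian → Carboniferous → Triassic → Cretaceous → Paleogene → Quaternary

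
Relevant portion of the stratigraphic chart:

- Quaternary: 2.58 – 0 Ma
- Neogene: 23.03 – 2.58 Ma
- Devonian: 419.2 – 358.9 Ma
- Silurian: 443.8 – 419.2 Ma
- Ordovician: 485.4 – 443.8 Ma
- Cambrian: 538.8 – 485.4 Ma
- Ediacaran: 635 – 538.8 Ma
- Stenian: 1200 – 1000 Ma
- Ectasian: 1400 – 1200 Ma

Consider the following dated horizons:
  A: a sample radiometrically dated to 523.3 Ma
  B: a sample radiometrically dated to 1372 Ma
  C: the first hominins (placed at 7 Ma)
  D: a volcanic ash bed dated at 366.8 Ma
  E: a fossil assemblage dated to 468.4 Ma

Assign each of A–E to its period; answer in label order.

Match each age against the start–end ranges in the excerpt: A = 523.3 Ma → Cambrian (538.8–485.4); B = 1372 Ma → Ectasian (1400–1200); C = 7 Ma → Neogene (23.03–2.58); D = 366.8 Ma → Devonian (419.2–358.9); E = 468.4 Ma → Ordovician (485.4–443.8).

A — Cambrian; B — Ectasian; C — Neogene; D — Devonian; E — Ordovician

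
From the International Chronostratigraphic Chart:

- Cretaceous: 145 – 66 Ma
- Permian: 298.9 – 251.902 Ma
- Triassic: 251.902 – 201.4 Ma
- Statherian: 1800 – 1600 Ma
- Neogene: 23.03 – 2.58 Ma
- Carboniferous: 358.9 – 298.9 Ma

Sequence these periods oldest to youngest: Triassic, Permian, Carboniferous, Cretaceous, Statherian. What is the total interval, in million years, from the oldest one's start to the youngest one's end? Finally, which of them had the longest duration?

Statherian → Carboniferous → Permian → Triassic → Cretaceous; total span 1734 Myr; longest is Statherian

From the excerpt: Triassic 251.902–201.4; Permian 298.9–251.902; Carboniferous 358.9–298.9; Cretaceous 145–66; Statherian 1800–1600 (Ma).
Larger Ma is earlier, so the oldest is Statherian and the youngest is Cretaceous; oldest to youngest: Statherian, Carboniferous, Permian, Triassic, Cretaceous.
Oldest start 1800 minus youngest end 66 gives 1734 Myr overall.
Individual lengths (start − end): Carboniferous 60; Statherian 200; Cretaceous 79; Triassic 50.502; Permian 46.998. The largest is Statherian at 200 Myr.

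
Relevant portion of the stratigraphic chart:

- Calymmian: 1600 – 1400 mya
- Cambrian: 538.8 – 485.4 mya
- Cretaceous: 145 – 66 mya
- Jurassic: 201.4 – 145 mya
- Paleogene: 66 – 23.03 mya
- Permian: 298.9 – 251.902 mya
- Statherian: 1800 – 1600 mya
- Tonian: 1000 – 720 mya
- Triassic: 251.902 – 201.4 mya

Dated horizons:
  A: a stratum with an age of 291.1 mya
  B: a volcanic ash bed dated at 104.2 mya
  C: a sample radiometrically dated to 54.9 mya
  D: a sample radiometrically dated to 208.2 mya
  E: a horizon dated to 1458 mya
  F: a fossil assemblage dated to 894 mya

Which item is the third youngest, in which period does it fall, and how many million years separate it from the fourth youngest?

D, in the Triassic; 82.9 million years to A

Smaller Ma means younger, so youngest first: C 54.9 < B 104.2 < D 208.2 < A 291.1 < F 894 < E 1458.
Counting 3 along gives D (208.2 Ma); the excerpt puts that inside the Triassic, 251.902–201.4 Ma.
Next in line is A (291.1 Ma), and 291.1 − 208.2 = 82.9 Myr.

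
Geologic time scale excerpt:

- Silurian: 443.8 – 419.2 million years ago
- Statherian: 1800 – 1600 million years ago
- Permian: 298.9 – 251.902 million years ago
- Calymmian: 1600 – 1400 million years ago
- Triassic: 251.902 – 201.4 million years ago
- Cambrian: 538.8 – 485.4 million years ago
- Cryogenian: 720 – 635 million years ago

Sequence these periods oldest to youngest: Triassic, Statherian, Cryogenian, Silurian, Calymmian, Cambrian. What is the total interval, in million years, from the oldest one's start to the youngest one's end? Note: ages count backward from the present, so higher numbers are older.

Start ages (Ma): Statherian 1800, Calymmian 1600, Cryogenian 720, Cambrian 538.8, Silurian 443.8, Triassic 251.902.
Ordered oldest to youngest: Statherian, Calymmian, Cryogenian, Cambrian, Silurian, Triassic.
Span = 1800 − 201.4 = 1598.6 Myr.

Statherian → Calymmian → Cryogenian → Cambrian → Silurian → Triassic; total span 1598.6 Myr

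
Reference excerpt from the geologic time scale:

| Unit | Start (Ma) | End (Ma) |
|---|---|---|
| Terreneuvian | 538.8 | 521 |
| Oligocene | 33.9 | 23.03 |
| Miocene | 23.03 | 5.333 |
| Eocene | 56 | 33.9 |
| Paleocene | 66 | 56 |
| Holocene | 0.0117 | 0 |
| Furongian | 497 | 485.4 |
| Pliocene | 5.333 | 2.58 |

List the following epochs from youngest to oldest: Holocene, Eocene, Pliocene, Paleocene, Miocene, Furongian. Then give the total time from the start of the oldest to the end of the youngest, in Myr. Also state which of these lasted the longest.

From the excerpt: Holocene 0.0117–0; Eocene 56–33.9; Pliocene 5.333–2.58; Paleocene 66–56; Miocene 23.03–5.333; Furongian 497–485.4 (Ma).
Larger Ma is earlier, so the oldest is Furongian and the youngest is Holocene; youngest to oldest: Holocene, Pliocene, Miocene, Eocene, Paleocene, Furongian.
Oldest start 497 minus youngest end 0 gives 497 Myr overall.
Individual lengths (start − end): Furongian 11.6; Miocene 17.697; Holocene 0.0117; Pliocene 2.753; Eocene 22.1; Paleocene 10. The largest is Eocene at 22.1 Myr.

Holocene → Pliocene → Miocene → Eocene → Paleocene → Furongian; total span 497 Myr; longest is Eocene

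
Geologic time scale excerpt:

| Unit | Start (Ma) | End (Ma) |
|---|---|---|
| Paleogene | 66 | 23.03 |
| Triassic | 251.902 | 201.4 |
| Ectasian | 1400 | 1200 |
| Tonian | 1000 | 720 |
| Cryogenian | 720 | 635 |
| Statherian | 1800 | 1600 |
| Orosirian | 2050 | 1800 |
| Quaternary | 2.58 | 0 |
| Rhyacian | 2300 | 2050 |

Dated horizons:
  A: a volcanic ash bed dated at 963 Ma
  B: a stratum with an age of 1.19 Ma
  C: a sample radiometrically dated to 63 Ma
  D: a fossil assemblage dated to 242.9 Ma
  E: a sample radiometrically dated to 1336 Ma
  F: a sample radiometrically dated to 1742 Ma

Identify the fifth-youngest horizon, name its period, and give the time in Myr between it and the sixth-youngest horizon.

E, in the Ectasian; 406 million years to F

Sorted youngest-first by Ma: B (1.19), C (63), D (242.9), A (963), E (1336), F (1742).
The fifth youngest is E at 1336 Ma, which lies in 1400–1200 Ma: the Ectasian.
The sixth youngest is F at 1742 Ma; separation = |1336 − 1742| = 406 Myr.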